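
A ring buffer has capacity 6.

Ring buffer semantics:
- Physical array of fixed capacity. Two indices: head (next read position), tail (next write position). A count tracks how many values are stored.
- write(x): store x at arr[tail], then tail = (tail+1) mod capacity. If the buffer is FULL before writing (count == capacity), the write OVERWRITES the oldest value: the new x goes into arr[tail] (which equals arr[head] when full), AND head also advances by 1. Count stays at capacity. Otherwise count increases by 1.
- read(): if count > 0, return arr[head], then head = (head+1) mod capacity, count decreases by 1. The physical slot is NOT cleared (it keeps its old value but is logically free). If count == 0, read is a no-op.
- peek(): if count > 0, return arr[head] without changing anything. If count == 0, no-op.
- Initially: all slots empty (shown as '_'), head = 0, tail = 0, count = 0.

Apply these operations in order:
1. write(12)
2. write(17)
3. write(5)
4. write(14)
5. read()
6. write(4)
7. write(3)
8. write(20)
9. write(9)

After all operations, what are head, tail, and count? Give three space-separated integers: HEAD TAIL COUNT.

Answer: 2 2 6

Derivation:
After op 1 (write(12)): arr=[12 _ _ _ _ _] head=0 tail=1 count=1
After op 2 (write(17)): arr=[12 17 _ _ _ _] head=0 tail=2 count=2
After op 3 (write(5)): arr=[12 17 5 _ _ _] head=0 tail=3 count=3
After op 4 (write(14)): arr=[12 17 5 14 _ _] head=0 tail=4 count=4
After op 5 (read()): arr=[12 17 5 14 _ _] head=1 tail=4 count=3
After op 6 (write(4)): arr=[12 17 5 14 4 _] head=1 tail=5 count=4
After op 7 (write(3)): arr=[12 17 5 14 4 3] head=1 tail=0 count=5
After op 8 (write(20)): arr=[20 17 5 14 4 3] head=1 tail=1 count=6
After op 9 (write(9)): arr=[20 9 5 14 4 3] head=2 tail=2 count=6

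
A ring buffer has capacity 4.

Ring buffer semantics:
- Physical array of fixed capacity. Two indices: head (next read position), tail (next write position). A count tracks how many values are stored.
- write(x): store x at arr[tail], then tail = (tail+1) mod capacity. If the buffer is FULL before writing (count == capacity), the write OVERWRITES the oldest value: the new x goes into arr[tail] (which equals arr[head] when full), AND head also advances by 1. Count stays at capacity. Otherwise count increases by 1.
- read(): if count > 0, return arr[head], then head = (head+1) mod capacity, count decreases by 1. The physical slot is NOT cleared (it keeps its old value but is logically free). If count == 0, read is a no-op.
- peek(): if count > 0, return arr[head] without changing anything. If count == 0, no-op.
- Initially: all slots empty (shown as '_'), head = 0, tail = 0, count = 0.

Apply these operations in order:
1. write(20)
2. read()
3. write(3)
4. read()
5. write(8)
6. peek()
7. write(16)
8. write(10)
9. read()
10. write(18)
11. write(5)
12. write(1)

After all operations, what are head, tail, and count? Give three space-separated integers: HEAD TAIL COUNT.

After op 1 (write(20)): arr=[20 _ _ _] head=0 tail=1 count=1
After op 2 (read()): arr=[20 _ _ _] head=1 tail=1 count=0
After op 3 (write(3)): arr=[20 3 _ _] head=1 tail=2 count=1
After op 4 (read()): arr=[20 3 _ _] head=2 tail=2 count=0
After op 5 (write(8)): arr=[20 3 8 _] head=2 tail=3 count=1
After op 6 (peek()): arr=[20 3 8 _] head=2 tail=3 count=1
After op 7 (write(16)): arr=[20 3 8 16] head=2 tail=0 count=2
After op 8 (write(10)): arr=[10 3 8 16] head=2 tail=1 count=3
After op 9 (read()): arr=[10 3 8 16] head=3 tail=1 count=2
After op 10 (write(18)): arr=[10 18 8 16] head=3 tail=2 count=3
After op 11 (write(5)): arr=[10 18 5 16] head=3 tail=3 count=4
After op 12 (write(1)): arr=[10 18 5 1] head=0 tail=0 count=4

Answer: 0 0 4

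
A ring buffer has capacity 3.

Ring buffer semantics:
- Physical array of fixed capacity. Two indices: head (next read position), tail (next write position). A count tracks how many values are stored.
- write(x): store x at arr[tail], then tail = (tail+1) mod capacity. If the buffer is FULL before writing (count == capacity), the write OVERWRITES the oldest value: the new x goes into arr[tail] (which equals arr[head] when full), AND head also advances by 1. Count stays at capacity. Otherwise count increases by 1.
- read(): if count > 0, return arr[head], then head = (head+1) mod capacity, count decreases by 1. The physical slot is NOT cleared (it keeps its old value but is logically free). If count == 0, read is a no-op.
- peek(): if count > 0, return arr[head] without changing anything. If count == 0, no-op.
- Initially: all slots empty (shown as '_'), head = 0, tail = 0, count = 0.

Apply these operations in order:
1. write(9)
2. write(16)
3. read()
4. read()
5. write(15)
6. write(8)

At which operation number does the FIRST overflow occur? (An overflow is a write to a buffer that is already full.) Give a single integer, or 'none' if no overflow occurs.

Answer: none

Derivation:
After op 1 (write(9)): arr=[9 _ _] head=0 tail=1 count=1
After op 2 (write(16)): arr=[9 16 _] head=0 tail=2 count=2
After op 3 (read()): arr=[9 16 _] head=1 tail=2 count=1
After op 4 (read()): arr=[9 16 _] head=2 tail=2 count=0
After op 5 (write(15)): arr=[9 16 15] head=2 tail=0 count=1
After op 6 (write(8)): arr=[8 16 15] head=2 tail=1 count=2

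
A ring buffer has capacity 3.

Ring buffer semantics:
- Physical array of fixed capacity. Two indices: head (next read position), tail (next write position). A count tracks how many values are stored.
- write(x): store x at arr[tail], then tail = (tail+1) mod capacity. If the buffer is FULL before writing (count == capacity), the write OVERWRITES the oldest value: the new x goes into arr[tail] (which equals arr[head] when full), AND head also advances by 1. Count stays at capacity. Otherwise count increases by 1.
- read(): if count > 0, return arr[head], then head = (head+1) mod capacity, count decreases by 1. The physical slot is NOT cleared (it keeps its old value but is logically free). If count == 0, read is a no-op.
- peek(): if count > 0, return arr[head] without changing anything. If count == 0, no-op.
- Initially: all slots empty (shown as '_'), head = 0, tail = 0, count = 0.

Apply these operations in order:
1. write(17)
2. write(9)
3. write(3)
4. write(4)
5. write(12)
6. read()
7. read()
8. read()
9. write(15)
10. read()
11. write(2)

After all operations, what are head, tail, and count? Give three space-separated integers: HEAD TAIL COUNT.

Answer: 0 1 1

Derivation:
After op 1 (write(17)): arr=[17 _ _] head=0 tail=1 count=1
After op 2 (write(9)): arr=[17 9 _] head=0 tail=2 count=2
After op 3 (write(3)): arr=[17 9 3] head=0 tail=0 count=3
After op 4 (write(4)): arr=[4 9 3] head=1 tail=1 count=3
After op 5 (write(12)): arr=[4 12 3] head=2 tail=2 count=3
After op 6 (read()): arr=[4 12 3] head=0 tail=2 count=2
After op 7 (read()): arr=[4 12 3] head=1 tail=2 count=1
After op 8 (read()): arr=[4 12 3] head=2 tail=2 count=0
After op 9 (write(15)): arr=[4 12 15] head=2 tail=0 count=1
After op 10 (read()): arr=[4 12 15] head=0 tail=0 count=0
After op 11 (write(2)): arr=[2 12 15] head=0 tail=1 count=1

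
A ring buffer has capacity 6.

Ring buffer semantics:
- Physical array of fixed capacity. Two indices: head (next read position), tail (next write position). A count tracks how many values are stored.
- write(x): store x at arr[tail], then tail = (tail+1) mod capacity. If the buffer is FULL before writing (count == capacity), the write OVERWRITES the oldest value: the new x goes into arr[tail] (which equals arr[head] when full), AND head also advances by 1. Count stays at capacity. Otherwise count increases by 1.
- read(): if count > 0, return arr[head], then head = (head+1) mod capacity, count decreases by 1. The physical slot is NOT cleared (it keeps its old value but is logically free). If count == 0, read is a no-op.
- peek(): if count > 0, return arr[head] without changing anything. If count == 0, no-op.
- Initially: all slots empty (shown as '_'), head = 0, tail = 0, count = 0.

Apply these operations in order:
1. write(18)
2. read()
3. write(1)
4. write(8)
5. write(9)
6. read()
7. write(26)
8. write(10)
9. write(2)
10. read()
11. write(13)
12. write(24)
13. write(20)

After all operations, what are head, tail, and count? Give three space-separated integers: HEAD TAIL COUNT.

After op 1 (write(18)): arr=[18 _ _ _ _ _] head=0 tail=1 count=1
After op 2 (read()): arr=[18 _ _ _ _ _] head=1 tail=1 count=0
After op 3 (write(1)): arr=[18 1 _ _ _ _] head=1 tail=2 count=1
After op 4 (write(8)): arr=[18 1 8 _ _ _] head=1 tail=3 count=2
After op 5 (write(9)): arr=[18 1 8 9 _ _] head=1 tail=4 count=3
After op 6 (read()): arr=[18 1 8 9 _ _] head=2 tail=4 count=2
After op 7 (write(26)): arr=[18 1 8 9 26 _] head=2 tail=5 count=3
After op 8 (write(10)): arr=[18 1 8 9 26 10] head=2 tail=0 count=4
After op 9 (write(2)): arr=[2 1 8 9 26 10] head=2 tail=1 count=5
After op 10 (read()): arr=[2 1 8 9 26 10] head=3 tail=1 count=4
After op 11 (write(13)): arr=[2 13 8 9 26 10] head=3 tail=2 count=5
After op 12 (write(24)): arr=[2 13 24 9 26 10] head=3 tail=3 count=6
After op 13 (write(20)): arr=[2 13 24 20 26 10] head=4 tail=4 count=6

Answer: 4 4 6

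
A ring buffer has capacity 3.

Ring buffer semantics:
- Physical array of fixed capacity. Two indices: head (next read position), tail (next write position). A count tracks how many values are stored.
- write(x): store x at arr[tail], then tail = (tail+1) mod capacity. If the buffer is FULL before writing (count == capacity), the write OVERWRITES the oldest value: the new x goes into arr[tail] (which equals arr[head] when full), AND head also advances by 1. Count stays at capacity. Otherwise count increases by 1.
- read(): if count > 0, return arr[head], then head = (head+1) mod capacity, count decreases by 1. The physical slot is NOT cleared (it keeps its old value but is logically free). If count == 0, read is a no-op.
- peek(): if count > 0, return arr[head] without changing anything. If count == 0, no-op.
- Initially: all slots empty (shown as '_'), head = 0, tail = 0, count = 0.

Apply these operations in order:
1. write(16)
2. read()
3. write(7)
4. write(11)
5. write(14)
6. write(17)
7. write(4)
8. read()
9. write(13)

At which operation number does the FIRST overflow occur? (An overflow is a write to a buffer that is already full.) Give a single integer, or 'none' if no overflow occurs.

Answer: 6

Derivation:
After op 1 (write(16)): arr=[16 _ _] head=0 tail=1 count=1
After op 2 (read()): arr=[16 _ _] head=1 tail=1 count=0
After op 3 (write(7)): arr=[16 7 _] head=1 tail=2 count=1
After op 4 (write(11)): arr=[16 7 11] head=1 tail=0 count=2
After op 5 (write(14)): arr=[14 7 11] head=1 tail=1 count=3
After op 6 (write(17)): arr=[14 17 11] head=2 tail=2 count=3
After op 7 (write(4)): arr=[14 17 4] head=0 tail=0 count=3
After op 8 (read()): arr=[14 17 4] head=1 tail=0 count=2
After op 9 (write(13)): arr=[13 17 4] head=1 tail=1 count=3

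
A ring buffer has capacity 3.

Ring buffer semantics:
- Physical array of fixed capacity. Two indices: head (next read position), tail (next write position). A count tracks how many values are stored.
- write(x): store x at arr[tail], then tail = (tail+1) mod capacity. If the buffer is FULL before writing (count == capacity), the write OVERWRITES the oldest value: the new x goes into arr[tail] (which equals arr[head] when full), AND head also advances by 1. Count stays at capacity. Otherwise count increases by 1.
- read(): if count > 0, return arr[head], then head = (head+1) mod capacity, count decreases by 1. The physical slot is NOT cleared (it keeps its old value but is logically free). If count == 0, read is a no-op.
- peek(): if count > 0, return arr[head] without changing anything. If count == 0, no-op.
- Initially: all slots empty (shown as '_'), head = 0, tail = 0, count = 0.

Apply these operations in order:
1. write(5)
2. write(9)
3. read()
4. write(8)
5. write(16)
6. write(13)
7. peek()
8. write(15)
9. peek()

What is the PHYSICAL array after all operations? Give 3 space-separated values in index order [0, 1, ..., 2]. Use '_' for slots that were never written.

After op 1 (write(5)): arr=[5 _ _] head=0 tail=1 count=1
After op 2 (write(9)): arr=[5 9 _] head=0 tail=2 count=2
After op 3 (read()): arr=[5 9 _] head=1 tail=2 count=1
After op 4 (write(8)): arr=[5 9 8] head=1 tail=0 count=2
After op 5 (write(16)): arr=[16 9 8] head=1 tail=1 count=3
After op 6 (write(13)): arr=[16 13 8] head=2 tail=2 count=3
After op 7 (peek()): arr=[16 13 8] head=2 tail=2 count=3
After op 8 (write(15)): arr=[16 13 15] head=0 tail=0 count=3
After op 9 (peek()): arr=[16 13 15] head=0 tail=0 count=3

Answer: 16 13 15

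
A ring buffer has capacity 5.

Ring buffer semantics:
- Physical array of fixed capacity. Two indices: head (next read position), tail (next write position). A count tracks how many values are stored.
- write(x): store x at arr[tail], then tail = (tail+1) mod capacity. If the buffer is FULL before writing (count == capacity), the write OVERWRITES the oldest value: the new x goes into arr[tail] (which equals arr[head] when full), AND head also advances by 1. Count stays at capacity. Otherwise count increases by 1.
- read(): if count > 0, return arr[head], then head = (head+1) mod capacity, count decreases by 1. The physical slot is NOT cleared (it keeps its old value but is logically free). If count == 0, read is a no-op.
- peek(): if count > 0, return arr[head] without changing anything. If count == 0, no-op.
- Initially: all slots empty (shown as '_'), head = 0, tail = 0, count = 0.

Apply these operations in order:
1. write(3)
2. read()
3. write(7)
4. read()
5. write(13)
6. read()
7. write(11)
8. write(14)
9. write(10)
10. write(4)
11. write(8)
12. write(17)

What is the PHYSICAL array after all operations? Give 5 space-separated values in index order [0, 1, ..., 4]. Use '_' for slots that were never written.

Answer: 10 4 8 17 14

Derivation:
After op 1 (write(3)): arr=[3 _ _ _ _] head=0 tail=1 count=1
After op 2 (read()): arr=[3 _ _ _ _] head=1 tail=1 count=0
After op 3 (write(7)): arr=[3 7 _ _ _] head=1 tail=2 count=1
After op 4 (read()): arr=[3 7 _ _ _] head=2 tail=2 count=0
After op 5 (write(13)): arr=[3 7 13 _ _] head=2 tail=3 count=1
After op 6 (read()): arr=[3 7 13 _ _] head=3 tail=3 count=0
After op 7 (write(11)): arr=[3 7 13 11 _] head=3 tail=4 count=1
After op 8 (write(14)): arr=[3 7 13 11 14] head=3 tail=0 count=2
After op 9 (write(10)): arr=[10 7 13 11 14] head=3 tail=1 count=3
After op 10 (write(4)): arr=[10 4 13 11 14] head=3 tail=2 count=4
After op 11 (write(8)): arr=[10 4 8 11 14] head=3 tail=3 count=5
After op 12 (write(17)): arr=[10 4 8 17 14] head=4 tail=4 count=5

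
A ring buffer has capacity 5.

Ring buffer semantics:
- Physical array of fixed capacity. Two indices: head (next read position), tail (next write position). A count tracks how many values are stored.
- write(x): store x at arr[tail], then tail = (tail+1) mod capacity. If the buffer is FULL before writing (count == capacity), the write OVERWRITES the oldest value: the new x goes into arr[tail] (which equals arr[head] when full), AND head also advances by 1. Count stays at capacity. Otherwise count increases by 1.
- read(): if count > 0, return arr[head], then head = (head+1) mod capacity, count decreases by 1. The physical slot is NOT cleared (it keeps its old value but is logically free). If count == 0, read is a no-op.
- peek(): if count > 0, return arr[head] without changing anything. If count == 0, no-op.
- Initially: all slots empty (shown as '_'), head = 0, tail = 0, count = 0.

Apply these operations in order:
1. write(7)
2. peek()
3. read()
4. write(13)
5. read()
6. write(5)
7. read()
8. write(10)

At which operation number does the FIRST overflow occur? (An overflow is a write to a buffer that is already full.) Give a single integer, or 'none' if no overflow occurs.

Answer: none

Derivation:
After op 1 (write(7)): arr=[7 _ _ _ _] head=0 tail=1 count=1
After op 2 (peek()): arr=[7 _ _ _ _] head=0 tail=1 count=1
After op 3 (read()): arr=[7 _ _ _ _] head=1 tail=1 count=0
After op 4 (write(13)): arr=[7 13 _ _ _] head=1 tail=2 count=1
After op 5 (read()): arr=[7 13 _ _ _] head=2 tail=2 count=0
After op 6 (write(5)): arr=[7 13 5 _ _] head=2 tail=3 count=1
After op 7 (read()): arr=[7 13 5 _ _] head=3 tail=3 count=0
After op 8 (write(10)): arr=[7 13 5 10 _] head=3 tail=4 count=1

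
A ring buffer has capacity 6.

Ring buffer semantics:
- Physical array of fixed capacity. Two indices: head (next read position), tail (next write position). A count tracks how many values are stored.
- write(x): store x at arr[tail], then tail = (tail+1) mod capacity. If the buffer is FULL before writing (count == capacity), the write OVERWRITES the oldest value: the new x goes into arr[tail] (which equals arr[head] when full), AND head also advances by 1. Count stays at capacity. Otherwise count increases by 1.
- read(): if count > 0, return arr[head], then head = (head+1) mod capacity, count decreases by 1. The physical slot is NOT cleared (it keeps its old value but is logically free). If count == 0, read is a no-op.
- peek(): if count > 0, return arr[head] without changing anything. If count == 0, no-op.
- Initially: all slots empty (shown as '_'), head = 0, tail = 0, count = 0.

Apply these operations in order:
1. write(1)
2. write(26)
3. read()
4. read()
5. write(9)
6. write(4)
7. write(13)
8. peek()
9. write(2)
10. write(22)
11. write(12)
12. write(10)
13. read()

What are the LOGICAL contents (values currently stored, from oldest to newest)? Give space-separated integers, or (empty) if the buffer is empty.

Answer: 13 2 22 12 10

Derivation:
After op 1 (write(1)): arr=[1 _ _ _ _ _] head=0 tail=1 count=1
After op 2 (write(26)): arr=[1 26 _ _ _ _] head=0 tail=2 count=2
After op 3 (read()): arr=[1 26 _ _ _ _] head=1 tail=2 count=1
After op 4 (read()): arr=[1 26 _ _ _ _] head=2 tail=2 count=0
After op 5 (write(9)): arr=[1 26 9 _ _ _] head=2 tail=3 count=1
After op 6 (write(4)): arr=[1 26 9 4 _ _] head=2 tail=4 count=2
After op 7 (write(13)): arr=[1 26 9 4 13 _] head=2 tail=5 count=3
After op 8 (peek()): arr=[1 26 9 4 13 _] head=2 tail=5 count=3
After op 9 (write(2)): arr=[1 26 9 4 13 2] head=2 tail=0 count=4
After op 10 (write(22)): arr=[22 26 9 4 13 2] head=2 tail=1 count=5
After op 11 (write(12)): arr=[22 12 9 4 13 2] head=2 tail=2 count=6
After op 12 (write(10)): arr=[22 12 10 4 13 2] head=3 tail=3 count=6
After op 13 (read()): arr=[22 12 10 4 13 2] head=4 tail=3 count=5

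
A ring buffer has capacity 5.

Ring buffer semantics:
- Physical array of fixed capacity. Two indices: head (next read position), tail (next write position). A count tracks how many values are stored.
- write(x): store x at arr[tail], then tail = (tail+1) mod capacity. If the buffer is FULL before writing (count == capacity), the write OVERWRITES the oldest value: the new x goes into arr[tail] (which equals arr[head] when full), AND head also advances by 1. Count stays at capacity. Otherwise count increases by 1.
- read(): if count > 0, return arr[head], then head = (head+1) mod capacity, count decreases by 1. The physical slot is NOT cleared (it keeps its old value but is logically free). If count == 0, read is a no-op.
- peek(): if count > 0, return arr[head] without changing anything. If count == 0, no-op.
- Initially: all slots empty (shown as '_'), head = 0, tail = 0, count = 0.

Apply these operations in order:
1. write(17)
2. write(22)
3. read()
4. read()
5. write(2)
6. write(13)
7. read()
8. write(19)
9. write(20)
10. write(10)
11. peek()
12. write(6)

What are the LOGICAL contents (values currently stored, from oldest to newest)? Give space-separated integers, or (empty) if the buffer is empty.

After op 1 (write(17)): arr=[17 _ _ _ _] head=0 tail=1 count=1
After op 2 (write(22)): arr=[17 22 _ _ _] head=0 tail=2 count=2
After op 3 (read()): arr=[17 22 _ _ _] head=1 tail=2 count=1
After op 4 (read()): arr=[17 22 _ _ _] head=2 tail=2 count=0
After op 5 (write(2)): arr=[17 22 2 _ _] head=2 tail=3 count=1
After op 6 (write(13)): arr=[17 22 2 13 _] head=2 tail=4 count=2
After op 7 (read()): arr=[17 22 2 13 _] head=3 tail=4 count=1
After op 8 (write(19)): arr=[17 22 2 13 19] head=3 tail=0 count=2
After op 9 (write(20)): arr=[20 22 2 13 19] head=3 tail=1 count=3
After op 10 (write(10)): arr=[20 10 2 13 19] head=3 tail=2 count=4
After op 11 (peek()): arr=[20 10 2 13 19] head=3 tail=2 count=4
After op 12 (write(6)): arr=[20 10 6 13 19] head=3 tail=3 count=5

Answer: 13 19 20 10 6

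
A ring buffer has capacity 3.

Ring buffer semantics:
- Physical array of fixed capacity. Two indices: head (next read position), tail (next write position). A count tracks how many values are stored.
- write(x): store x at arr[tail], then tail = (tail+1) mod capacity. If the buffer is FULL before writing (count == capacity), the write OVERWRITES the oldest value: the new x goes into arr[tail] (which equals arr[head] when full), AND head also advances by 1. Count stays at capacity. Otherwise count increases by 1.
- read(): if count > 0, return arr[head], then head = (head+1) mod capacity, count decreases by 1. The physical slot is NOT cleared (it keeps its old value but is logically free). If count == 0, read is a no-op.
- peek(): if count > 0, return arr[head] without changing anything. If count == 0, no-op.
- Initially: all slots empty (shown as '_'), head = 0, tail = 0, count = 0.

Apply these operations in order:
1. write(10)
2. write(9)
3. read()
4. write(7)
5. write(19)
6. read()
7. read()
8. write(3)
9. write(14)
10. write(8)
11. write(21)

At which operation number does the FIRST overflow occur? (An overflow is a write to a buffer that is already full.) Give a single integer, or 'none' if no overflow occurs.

After op 1 (write(10)): arr=[10 _ _] head=0 tail=1 count=1
After op 2 (write(9)): arr=[10 9 _] head=0 tail=2 count=2
After op 3 (read()): arr=[10 9 _] head=1 tail=2 count=1
After op 4 (write(7)): arr=[10 9 7] head=1 tail=0 count=2
After op 5 (write(19)): arr=[19 9 7] head=1 tail=1 count=3
After op 6 (read()): arr=[19 9 7] head=2 tail=1 count=2
After op 7 (read()): arr=[19 9 7] head=0 tail=1 count=1
After op 8 (write(3)): arr=[19 3 7] head=0 tail=2 count=2
After op 9 (write(14)): arr=[19 3 14] head=0 tail=0 count=3
After op 10 (write(8)): arr=[8 3 14] head=1 tail=1 count=3
After op 11 (write(21)): arr=[8 21 14] head=2 tail=2 count=3

Answer: 10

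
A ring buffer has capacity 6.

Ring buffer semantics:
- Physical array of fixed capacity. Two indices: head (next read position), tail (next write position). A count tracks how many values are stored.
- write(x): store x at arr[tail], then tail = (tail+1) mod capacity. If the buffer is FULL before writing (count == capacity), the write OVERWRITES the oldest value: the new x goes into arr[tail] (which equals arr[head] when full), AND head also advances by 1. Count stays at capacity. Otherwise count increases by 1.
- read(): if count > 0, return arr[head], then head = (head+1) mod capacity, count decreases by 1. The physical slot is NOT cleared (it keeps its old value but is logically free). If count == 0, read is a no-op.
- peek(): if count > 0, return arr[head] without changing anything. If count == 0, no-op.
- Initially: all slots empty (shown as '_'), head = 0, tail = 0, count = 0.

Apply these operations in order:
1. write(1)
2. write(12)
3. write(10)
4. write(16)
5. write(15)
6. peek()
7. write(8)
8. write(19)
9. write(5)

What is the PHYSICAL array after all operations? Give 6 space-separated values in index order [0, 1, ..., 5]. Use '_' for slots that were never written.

Answer: 19 5 10 16 15 8

Derivation:
After op 1 (write(1)): arr=[1 _ _ _ _ _] head=0 tail=1 count=1
After op 2 (write(12)): arr=[1 12 _ _ _ _] head=0 tail=2 count=2
After op 3 (write(10)): arr=[1 12 10 _ _ _] head=0 tail=3 count=3
After op 4 (write(16)): arr=[1 12 10 16 _ _] head=0 tail=4 count=4
After op 5 (write(15)): arr=[1 12 10 16 15 _] head=0 tail=5 count=5
After op 6 (peek()): arr=[1 12 10 16 15 _] head=0 tail=5 count=5
After op 7 (write(8)): arr=[1 12 10 16 15 8] head=0 tail=0 count=6
After op 8 (write(19)): arr=[19 12 10 16 15 8] head=1 tail=1 count=6
After op 9 (write(5)): arr=[19 5 10 16 15 8] head=2 tail=2 count=6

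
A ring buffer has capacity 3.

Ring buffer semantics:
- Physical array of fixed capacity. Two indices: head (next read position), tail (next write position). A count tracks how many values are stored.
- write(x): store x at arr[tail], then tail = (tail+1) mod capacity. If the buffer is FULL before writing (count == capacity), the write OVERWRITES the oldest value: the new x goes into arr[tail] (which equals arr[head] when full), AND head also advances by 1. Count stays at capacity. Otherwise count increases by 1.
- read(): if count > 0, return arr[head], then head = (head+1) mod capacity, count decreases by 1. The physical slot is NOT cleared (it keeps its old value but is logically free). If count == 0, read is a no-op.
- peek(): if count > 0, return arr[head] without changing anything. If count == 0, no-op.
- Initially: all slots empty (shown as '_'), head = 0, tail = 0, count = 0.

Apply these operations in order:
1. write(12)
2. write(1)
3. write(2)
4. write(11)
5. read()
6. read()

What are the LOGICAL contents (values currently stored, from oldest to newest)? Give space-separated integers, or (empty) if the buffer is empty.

After op 1 (write(12)): arr=[12 _ _] head=0 tail=1 count=1
After op 2 (write(1)): arr=[12 1 _] head=0 tail=2 count=2
After op 3 (write(2)): arr=[12 1 2] head=0 tail=0 count=3
After op 4 (write(11)): arr=[11 1 2] head=1 tail=1 count=3
After op 5 (read()): arr=[11 1 2] head=2 tail=1 count=2
After op 6 (read()): arr=[11 1 2] head=0 tail=1 count=1

Answer: 11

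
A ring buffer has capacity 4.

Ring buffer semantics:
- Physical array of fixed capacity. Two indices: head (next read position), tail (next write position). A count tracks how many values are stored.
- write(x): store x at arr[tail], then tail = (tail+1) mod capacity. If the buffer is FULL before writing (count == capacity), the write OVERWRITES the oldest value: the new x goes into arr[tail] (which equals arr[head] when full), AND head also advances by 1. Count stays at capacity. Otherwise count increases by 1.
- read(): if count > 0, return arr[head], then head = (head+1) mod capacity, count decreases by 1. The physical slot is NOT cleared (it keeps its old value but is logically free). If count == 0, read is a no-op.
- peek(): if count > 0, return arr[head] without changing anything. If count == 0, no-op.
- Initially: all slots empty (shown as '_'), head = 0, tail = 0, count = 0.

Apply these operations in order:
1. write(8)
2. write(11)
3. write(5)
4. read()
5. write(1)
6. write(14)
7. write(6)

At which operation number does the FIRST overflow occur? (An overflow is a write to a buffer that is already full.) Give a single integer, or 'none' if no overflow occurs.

Answer: 7

Derivation:
After op 1 (write(8)): arr=[8 _ _ _] head=0 tail=1 count=1
After op 2 (write(11)): arr=[8 11 _ _] head=0 tail=2 count=2
After op 3 (write(5)): arr=[8 11 5 _] head=0 tail=3 count=3
After op 4 (read()): arr=[8 11 5 _] head=1 tail=3 count=2
After op 5 (write(1)): arr=[8 11 5 1] head=1 tail=0 count=3
After op 6 (write(14)): arr=[14 11 5 1] head=1 tail=1 count=4
After op 7 (write(6)): arr=[14 6 5 1] head=2 tail=2 count=4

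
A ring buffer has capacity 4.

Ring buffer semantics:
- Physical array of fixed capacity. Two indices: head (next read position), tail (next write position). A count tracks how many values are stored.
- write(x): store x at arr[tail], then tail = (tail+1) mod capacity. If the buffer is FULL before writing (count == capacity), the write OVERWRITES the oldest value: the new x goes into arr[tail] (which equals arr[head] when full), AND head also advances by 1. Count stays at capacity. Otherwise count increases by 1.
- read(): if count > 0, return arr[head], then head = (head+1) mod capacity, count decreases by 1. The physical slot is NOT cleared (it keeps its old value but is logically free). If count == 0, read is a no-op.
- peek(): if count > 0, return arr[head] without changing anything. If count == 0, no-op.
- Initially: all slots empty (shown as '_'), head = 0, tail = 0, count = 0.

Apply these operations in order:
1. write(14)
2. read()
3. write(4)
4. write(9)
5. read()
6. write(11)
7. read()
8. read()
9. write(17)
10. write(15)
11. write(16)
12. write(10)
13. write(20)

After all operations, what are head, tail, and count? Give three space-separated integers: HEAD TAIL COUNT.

After op 1 (write(14)): arr=[14 _ _ _] head=0 tail=1 count=1
After op 2 (read()): arr=[14 _ _ _] head=1 tail=1 count=0
After op 3 (write(4)): arr=[14 4 _ _] head=1 tail=2 count=1
After op 4 (write(9)): arr=[14 4 9 _] head=1 tail=3 count=2
After op 5 (read()): arr=[14 4 9 _] head=2 tail=3 count=1
After op 6 (write(11)): arr=[14 4 9 11] head=2 tail=0 count=2
After op 7 (read()): arr=[14 4 9 11] head=3 tail=0 count=1
After op 8 (read()): arr=[14 4 9 11] head=0 tail=0 count=0
After op 9 (write(17)): arr=[17 4 9 11] head=0 tail=1 count=1
After op 10 (write(15)): arr=[17 15 9 11] head=0 tail=2 count=2
After op 11 (write(16)): arr=[17 15 16 11] head=0 tail=3 count=3
After op 12 (write(10)): arr=[17 15 16 10] head=0 tail=0 count=4
After op 13 (write(20)): arr=[20 15 16 10] head=1 tail=1 count=4

Answer: 1 1 4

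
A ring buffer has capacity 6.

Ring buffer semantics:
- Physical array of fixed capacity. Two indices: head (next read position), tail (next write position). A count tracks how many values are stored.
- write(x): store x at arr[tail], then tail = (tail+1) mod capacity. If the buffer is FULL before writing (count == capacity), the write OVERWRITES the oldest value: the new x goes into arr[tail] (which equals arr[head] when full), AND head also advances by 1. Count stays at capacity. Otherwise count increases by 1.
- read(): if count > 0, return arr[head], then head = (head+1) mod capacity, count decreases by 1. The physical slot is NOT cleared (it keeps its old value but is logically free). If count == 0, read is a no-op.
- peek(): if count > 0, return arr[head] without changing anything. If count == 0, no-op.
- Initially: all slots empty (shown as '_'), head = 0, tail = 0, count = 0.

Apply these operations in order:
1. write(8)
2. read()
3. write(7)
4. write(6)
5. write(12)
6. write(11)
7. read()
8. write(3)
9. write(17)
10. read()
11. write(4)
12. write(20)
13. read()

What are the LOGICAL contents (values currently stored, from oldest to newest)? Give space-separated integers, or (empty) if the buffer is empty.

Answer: 11 3 17 4 20

Derivation:
After op 1 (write(8)): arr=[8 _ _ _ _ _] head=0 tail=1 count=1
After op 2 (read()): arr=[8 _ _ _ _ _] head=1 tail=1 count=0
After op 3 (write(7)): arr=[8 7 _ _ _ _] head=1 tail=2 count=1
After op 4 (write(6)): arr=[8 7 6 _ _ _] head=1 tail=3 count=2
After op 5 (write(12)): arr=[8 7 6 12 _ _] head=1 tail=4 count=3
After op 6 (write(11)): arr=[8 7 6 12 11 _] head=1 tail=5 count=4
After op 7 (read()): arr=[8 7 6 12 11 _] head=2 tail=5 count=3
After op 8 (write(3)): arr=[8 7 6 12 11 3] head=2 tail=0 count=4
After op 9 (write(17)): arr=[17 7 6 12 11 3] head=2 tail=1 count=5
After op 10 (read()): arr=[17 7 6 12 11 3] head=3 tail=1 count=4
After op 11 (write(4)): arr=[17 4 6 12 11 3] head=3 tail=2 count=5
After op 12 (write(20)): arr=[17 4 20 12 11 3] head=3 tail=3 count=6
After op 13 (read()): arr=[17 4 20 12 11 3] head=4 tail=3 count=5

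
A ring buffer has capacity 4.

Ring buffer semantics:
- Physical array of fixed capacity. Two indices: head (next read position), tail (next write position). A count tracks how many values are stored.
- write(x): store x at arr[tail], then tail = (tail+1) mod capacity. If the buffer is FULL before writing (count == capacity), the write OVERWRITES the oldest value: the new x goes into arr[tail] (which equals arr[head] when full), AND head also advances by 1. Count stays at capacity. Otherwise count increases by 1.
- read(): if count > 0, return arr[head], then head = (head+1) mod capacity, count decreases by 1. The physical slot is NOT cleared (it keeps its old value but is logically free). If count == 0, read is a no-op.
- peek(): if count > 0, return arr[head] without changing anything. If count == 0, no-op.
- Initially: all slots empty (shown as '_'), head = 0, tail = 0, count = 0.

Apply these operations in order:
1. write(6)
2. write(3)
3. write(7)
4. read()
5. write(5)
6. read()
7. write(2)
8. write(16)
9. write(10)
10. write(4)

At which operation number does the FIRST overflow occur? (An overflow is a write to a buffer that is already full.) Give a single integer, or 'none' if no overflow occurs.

After op 1 (write(6)): arr=[6 _ _ _] head=0 tail=1 count=1
After op 2 (write(3)): arr=[6 3 _ _] head=0 tail=2 count=2
After op 3 (write(7)): arr=[6 3 7 _] head=0 tail=3 count=3
After op 4 (read()): arr=[6 3 7 _] head=1 tail=3 count=2
After op 5 (write(5)): arr=[6 3 7 5] head=1 tail=0 count=3
After op 6 (read()): arr=[6 3 7 5] head=2 tail=0 count=2
After op 7 (write(2)): arr=[2 3 7 5] head=2 tail=1 count=3
After op 8 (write(16)): arr=[2 16 7 5] head=2 tail=2 count=4
After op 9 (write(10)): arr=[2 16 10 5] head=3 tail=3 count=4
After op 10 (write(4)): arr=[2 16 10 4] head=0 tail=0 count=4

Answer: 9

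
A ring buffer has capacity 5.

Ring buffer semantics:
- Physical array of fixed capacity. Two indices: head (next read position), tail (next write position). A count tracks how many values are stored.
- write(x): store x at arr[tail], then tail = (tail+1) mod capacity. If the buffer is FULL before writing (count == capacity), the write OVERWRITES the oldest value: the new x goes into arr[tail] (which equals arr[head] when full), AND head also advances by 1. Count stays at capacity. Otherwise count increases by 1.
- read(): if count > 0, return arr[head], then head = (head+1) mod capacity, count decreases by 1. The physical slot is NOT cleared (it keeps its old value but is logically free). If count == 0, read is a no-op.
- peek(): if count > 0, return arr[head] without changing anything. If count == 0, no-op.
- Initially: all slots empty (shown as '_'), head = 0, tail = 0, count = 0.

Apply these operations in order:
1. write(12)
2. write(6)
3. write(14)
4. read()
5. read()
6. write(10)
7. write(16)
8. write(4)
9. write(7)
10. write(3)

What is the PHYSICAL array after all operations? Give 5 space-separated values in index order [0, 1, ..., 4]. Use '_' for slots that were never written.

After op 1 (write(12)): arr=[12 _ _ _ _] head=0 tail=1 count=1
After op 2 (write(6)): arr=[12 6 _ _ _] head=0 tail=2 count=2
After op 3 (write(14)): arr=[12 6 14 _ _] head=0 tail=3 count=3
After op 4 (read()): arr=[12 6 14 _ _] head=1 tail=3 count=2
After op 5 (read()): arr=[12 6 14 _ _] head=2 tail=3 count=1
After op 6 (write(10)): arr=[12 6 14 10 _] head=2 tail=4 count=2
After op 7 (write(16)): arr=[12 6 14 10 16] head=2 tail=0 count=3
After op 8 (write(4)): arr=[4 6 14 10 16] head=2 tail=1 count=4
After op 9 (write(7)): arr=[4 7 14 10 16] head=2 tail=2 count=5
After op 10 (write(3)): arr=[4 7 3 10 16] head=3 tail=3 count=5

Answer: 4 7 3 10 16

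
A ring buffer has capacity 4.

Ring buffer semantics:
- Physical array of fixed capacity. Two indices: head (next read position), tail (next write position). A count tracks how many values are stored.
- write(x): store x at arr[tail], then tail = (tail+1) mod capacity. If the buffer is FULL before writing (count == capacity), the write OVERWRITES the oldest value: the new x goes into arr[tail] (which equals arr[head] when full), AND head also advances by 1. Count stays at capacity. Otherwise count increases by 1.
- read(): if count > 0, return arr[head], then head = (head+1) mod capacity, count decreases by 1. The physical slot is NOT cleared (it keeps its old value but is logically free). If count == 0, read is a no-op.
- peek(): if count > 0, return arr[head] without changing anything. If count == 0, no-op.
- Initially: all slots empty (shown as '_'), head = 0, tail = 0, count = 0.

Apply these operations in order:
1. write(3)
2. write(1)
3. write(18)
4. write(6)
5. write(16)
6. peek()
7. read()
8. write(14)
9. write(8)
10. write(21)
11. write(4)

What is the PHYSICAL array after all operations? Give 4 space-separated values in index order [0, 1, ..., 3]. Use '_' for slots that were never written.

Answer: 4 14 8 21

Derivation:
After op 1 (write(3)): arr=[3 _ _ _] head=0 tail=1 count=1
After op 2 (write(1)): arr=[3 1 _ _] head=0 tail=2 count=2
After op 3 (write(18)): arr=[3 1 18 _] head=0 tail=3 count=3
After op 4 (write(6)): arr=[3 1 18 6] head=0 tail=0 count=4
After op 5 (write(16)): arr=[16 1 18 6] head=1 tail=1 count=4
After op 6 (peek()): arr=[16 1 18 6] head=1 tail=1 count=4
After op 7 (read()): arr=[16 1 18 6] head=2 tail=1 count=3
After op 8 (write(14)): arr=[16 14 18 6] head=2 tail=2 count=4
After op 9 (write(8)): arr=[16 14 8 6] head=3 tail=3 count=4
After op 10 (write(21)): arr=[16 14 8 21] head=0 tail=0 count=4
After op 11 (write(4)): arr=[4 14 8 21] head=1 tail=1 count=4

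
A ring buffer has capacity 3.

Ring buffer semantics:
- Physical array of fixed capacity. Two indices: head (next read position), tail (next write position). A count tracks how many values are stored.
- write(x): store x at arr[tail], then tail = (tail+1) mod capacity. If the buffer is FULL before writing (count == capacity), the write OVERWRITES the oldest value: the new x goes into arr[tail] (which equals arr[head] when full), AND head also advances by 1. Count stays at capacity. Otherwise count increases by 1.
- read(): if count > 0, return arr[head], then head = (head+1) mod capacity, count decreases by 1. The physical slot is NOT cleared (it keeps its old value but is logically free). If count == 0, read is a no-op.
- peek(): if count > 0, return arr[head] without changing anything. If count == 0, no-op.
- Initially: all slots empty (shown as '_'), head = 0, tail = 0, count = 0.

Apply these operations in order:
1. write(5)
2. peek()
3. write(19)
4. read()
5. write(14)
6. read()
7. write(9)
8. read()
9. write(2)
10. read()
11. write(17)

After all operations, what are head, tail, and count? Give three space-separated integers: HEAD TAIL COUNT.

After op 1 (write(5)): arr=[5 _ _] head=0 tail=1 count=1
After op 2 (peek()): arr=[5 _ _] head=0 tail=1 count=1
After op 3 (write(19)): arr=[5 19 _] head=0 tail=2 count=2
After op 4 (read()): arr=[5 19 _] head=1 tail=2 count=1
After op 5 (write(14)): arr=[5 19 14] head=1 tail=0 count=2
After op 6 (read()): arr=[5 19 14] head=2 tail=0 count=1
After op 7 (write(9)): arr=[9 19 14] head=2 tail=1 count=2
After op 8 (read()): arr=[9 19 14] head=0 tail=1 count=1
After op 9 (write(2)): arr=[9 2 14] head=0 tail=2 count=2
After op 10 (read()): arr=[9 2 14] head=1 tail=2 count=1
After op 11 (write(17)): arr=[9 2 17] head=1 tail=0 count=2

Answer: 1 0 2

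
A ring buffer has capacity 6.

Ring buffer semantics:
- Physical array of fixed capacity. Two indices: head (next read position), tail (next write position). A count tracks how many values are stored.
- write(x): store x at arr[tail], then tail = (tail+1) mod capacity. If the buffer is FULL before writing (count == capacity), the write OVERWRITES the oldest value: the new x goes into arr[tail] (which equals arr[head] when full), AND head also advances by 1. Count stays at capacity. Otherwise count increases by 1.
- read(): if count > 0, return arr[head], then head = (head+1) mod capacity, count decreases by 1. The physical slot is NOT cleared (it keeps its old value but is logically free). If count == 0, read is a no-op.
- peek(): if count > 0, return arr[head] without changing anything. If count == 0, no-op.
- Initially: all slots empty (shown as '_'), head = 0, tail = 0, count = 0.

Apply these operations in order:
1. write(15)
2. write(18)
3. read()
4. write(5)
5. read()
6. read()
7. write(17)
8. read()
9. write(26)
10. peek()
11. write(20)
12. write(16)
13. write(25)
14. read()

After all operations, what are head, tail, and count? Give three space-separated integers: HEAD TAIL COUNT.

After op 1 (write(15)): arr=[15 _ _ _ _ _] head=0 tail=1 count=1
After op 2 (write(18)): arr=[15 18 _ _ _ _] head=0 tail=2 count=2
After op 3 (read()): arr=[15 18 _ _ _ _] head=1 tail=2 count=1
After op 4 (write(5)): arr=[15 18 5 _ _ _] head=1 tail=3 count=2
After op 5 (read()): arr=[15 18 5 _ _ _] head=2 tail=3 count=1
After op 6 (read()): arr=[15 18 5 _ _ _] head=3 tail=3 count=0
After op 7 (write(17)): arr=[15 18 5 17 _ _] head=3 tail=4 count=1
After op 8 (read()): arr=[15 18 5 17 _ _] head=4 tail=4 count=0
After op 9 (write(26)): arr=[15 18 5 17 26 _] head=4 tail=5 count=1
After op 10 (peek()): arr=[15 18 5 17 26 _] head=4 tail=5 count=1
After op 11 (write(20)): arr=[15 18 5 17 26 20] head=4 tail=0 count=2
After op 12 (write(16)): arr=[16 18 5 17 26 20] head=4 tail=1 count=3
After op 13 (write(25)): arr=[16 25 5 17 26 20] head=4 tail=2 count=4
After op 14 (read()): arr=[16 25 5 17 26 20] head=5 tail=2 count=3

Answer: 5 2 3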